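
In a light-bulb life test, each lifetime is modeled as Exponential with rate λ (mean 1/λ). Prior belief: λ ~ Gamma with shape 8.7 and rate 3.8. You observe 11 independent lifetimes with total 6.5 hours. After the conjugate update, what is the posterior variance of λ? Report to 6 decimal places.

0.185691

With a Gamma(shape α, rate β) prior on the exponential rate λ, the posterior after n observations with total T = Σxᵢ is Gamma(α+n, β+T).
Posterior: Gamma(8.7+11, 3.8+6.5) = Gamma(19.7, 10.3).
Var = α/β² = 0.185691.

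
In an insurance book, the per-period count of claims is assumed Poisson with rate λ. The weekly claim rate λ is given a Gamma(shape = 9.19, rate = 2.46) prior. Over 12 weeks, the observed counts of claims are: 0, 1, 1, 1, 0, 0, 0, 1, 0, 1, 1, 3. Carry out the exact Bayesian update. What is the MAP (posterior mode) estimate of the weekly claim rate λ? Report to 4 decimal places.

With a Gamma(shape α, rate β) prior, the Poisson likelihood is conjugate: the posterior is Gamma(α + ΣXᵢ, β + n).
Sum of counts S = 9 over n = 12 weeks.
Posterior: Gamma(α+S, β+n) = Gamma(9.19+9, 2.46+12) = Gamma(18.19, 14.46).
Mode of Gamma(α,β) for α≥1 is (α−1)/β = 17.19/14.46 = 1.1888.

1.1888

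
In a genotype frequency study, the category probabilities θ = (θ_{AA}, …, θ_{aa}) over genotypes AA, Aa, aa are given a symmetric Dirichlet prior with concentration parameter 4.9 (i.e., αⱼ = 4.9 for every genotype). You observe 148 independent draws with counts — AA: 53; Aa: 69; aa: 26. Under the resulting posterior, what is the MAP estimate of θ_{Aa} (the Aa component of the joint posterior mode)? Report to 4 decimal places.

0.4565

The Dirichlet prior is conjugate to the Multinomial likelihood: each posterior αⱼ = prior αⱼ + observed count nⱼ.
Posterior concentration: (57.9, 73.9, 30.9), total = 162.7.
Joint mode component: (α_{Aa}−1)/(Σα−K) = 72.9/159.7 = 0.4565.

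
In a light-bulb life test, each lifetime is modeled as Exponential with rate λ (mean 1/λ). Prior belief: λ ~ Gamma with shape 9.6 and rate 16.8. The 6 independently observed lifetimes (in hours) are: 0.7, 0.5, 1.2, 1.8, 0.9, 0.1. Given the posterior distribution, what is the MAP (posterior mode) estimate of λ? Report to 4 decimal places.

0.6636

With a Gamma(shape α, rate β) prior on the exponential rate λ, the posterior after n observations with total T = Σxᵢ is Gamma(α+n, β+T).
Sum of observations T = 5.2 hours; n = 6.
Posterior: Gamma(9.6+6, 16.8+5.2) = Gamma(15.6, 22.0).
Mode = (α−1)/β = 0.6636.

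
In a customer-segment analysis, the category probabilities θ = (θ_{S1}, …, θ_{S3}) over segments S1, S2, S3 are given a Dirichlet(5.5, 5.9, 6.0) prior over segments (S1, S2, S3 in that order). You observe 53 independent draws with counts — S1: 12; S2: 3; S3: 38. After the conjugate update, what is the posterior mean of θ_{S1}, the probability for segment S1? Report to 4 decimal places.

0.2486

The Dirichlet prior is conjugate to the Multinomial likelihood: each posterior αⱼ = prior αⱼ + observed count nⱼ.
Posterior concentration: (17.5, 8.9, 44.0), total = 70.4.
E[θ_{S1}|data] = α_{S1}/Σα = 17.5/70.4 = 0.2486.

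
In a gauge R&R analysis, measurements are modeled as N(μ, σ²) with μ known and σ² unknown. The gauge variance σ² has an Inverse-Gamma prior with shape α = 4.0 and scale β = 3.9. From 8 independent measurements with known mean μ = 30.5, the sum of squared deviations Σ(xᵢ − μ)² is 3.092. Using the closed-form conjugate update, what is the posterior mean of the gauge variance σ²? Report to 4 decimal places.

0.7780

With known mean μ and an Inverse-Gamma(α, β) prior on σ², the Normal likelihood is conjugate: posterior is Inv-Gamma(α + n/2, β + Σ(xᵢ−μ)²/2).
Posterior: Inv-Gamma(4.0 + 8/2, 3.9 + 3.092/2) = Inv-Gamma(8.00, 5.4460).
E[σ²|data] = β/(α−1) = 5.4460/7.00 = 0.7780.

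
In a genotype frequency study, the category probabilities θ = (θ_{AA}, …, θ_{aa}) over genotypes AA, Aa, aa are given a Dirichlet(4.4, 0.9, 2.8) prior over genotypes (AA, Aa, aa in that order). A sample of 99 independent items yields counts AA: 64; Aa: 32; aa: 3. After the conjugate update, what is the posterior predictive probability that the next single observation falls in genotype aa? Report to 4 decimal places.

0.0542

The Dirichlet prior is conjugate to the Multinomial likelihood: each posterior αⱼ = prior αⱼ + observed count nⱼ.
Posterior concentration: (68.4, 32.9, 5.8), total = 107.1.
P(next = aa | data) = α_{aa}/Σα = 0.0542.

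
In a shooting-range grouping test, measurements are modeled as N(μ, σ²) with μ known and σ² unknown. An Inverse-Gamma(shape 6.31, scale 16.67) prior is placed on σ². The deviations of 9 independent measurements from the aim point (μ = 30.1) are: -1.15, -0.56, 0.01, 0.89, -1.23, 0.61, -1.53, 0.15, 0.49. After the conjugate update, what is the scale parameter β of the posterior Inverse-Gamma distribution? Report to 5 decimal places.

20.12840

With known mean μ and an Inverse-Gamma(α, β) prior on σ², the Normal likelihood is conjugate: posterior is Inv-Gamma(α + n/2, β + Σ(xᵢ−μ)²/2).
Σ(xᵢ−μ)² = (-1.15)² + (-0.56)² + (0.01)² + (0.89)² + (-1.23)² + (0.61)² + (-1.53)² + (0.15)² + (0.49)² = 6.9168.
Posterior: Inv-Gamma(6.31 + 9/2, 16.67 + 6.9168/2) = Inv-Gamma(10.81, 20.12840).
Posterior β = 20.12840.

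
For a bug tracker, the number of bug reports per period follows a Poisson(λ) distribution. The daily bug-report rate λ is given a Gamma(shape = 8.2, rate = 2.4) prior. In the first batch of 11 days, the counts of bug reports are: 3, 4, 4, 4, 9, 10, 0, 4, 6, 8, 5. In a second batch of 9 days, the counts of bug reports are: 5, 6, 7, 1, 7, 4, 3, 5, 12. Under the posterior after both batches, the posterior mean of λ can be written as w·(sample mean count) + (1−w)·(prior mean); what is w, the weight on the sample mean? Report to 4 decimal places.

With a Gamma(shape α, rate β) prior, the Poisson likelihood is conjugate: the posterior is Gamma(α + ΣXᵢ, β + n).
Total number of days: n = 11 + 9 = 20.
Posterior mean = (α₀+S)/(β₀+n) = [n/(β₀+n)]·(S/n) + [β₀/(β₀+n)]·(α₀/β₀), so only n and β₀ enter the weight.
Weight on data w = n/(β₀+n) = 20/(2.4+20) = 20/22.4 = 0.8929.

0.8929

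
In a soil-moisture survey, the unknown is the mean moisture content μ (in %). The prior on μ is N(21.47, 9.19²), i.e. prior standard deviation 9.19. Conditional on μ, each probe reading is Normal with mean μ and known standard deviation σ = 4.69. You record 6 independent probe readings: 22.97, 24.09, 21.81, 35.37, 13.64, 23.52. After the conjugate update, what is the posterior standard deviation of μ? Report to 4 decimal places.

For Normal data with known variance σ², a Normal(μ₀, σ₀²) prior on μ is conjugate. Posterior precision = 1/σ₀² + n/σ²; posterior mean is the precision-weighted average of μ₀ and x̄.
σ₀² = 9.19² = 84.4561, σ² = 4.69² = 21.9961; σ² + n·σ₀² = 21.9961 + 6·84.4561 = 528.7327.
Posterior precision = 1/σ₀² + n/σ² = 1/84.4561 + 6/21.9961 = (σ² + n·σ₀²)/(σ₀²σ²) = 528.7327/(84.4561·21.9961); posterior variance σₙ² = σ₀²σ²/(σ² + n·σ₀²) = 84.4561·21.9961/528.7327 = 3.513505.
Posterior SD = √σₙ² = √(84.4561·21.9961/528.7327) = 1.8744.

1.8744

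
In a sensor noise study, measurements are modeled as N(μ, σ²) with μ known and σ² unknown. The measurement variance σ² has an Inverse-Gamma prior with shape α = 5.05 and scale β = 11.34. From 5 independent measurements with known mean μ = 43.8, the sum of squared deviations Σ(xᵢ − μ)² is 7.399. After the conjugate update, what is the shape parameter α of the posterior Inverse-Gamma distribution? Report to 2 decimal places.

7.55

With known mean μ and an Inverse-Gamma(α, β) prior on σ², the Normal likelihood is conjugate: posterior is Inv-Gamma(α + n/2, β + Σ(xᵢ−μ)²/2).
Posterior: Inv-Gamma(5.05 + 5/2, 11.34 + 7.399/2) = Inv-Gamma(7.55, 15.0395).
Posterior α = 7.55.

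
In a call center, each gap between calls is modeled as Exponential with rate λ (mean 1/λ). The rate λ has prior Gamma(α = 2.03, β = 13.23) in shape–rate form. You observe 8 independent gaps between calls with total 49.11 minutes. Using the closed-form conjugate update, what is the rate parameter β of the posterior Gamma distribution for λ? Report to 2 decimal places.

With a Gamma(shape α, rate β) prior on the exponential rate λ, the posterior after n observations with total T = Σxᵢ is Gamma(α+n, β+T).
Posterior: Gamma(2.03+8, 13.23+49.11) = Gamma(10.03, 62.34).
Posterior β = 62.34.

62.34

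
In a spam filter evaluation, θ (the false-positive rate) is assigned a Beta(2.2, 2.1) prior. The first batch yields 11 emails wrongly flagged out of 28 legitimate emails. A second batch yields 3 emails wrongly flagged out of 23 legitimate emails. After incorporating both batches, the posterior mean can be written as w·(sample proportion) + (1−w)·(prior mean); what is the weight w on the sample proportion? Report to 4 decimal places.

0.9222

The Beta prior is conjugate to a Binomial/Bernoulli likelihood; the update adds successes to α and failures to β.
Total number of legitimate emails: n = 28 + 23 = 51.
Posterior mean = (α₀+k)/(α₀+β₀+n) = [n/(α₀+β₀+n)]·(k/n) + [(α₀+β₀)/(α₀+β₀+n)]·α₀/(α₀+β₀), so only n and the prior enter the weight.
The weight on the data is w = n/(α₀+β₀+n) = 51/(2.2+2.1+51) = 51/55.3 = 0.9222.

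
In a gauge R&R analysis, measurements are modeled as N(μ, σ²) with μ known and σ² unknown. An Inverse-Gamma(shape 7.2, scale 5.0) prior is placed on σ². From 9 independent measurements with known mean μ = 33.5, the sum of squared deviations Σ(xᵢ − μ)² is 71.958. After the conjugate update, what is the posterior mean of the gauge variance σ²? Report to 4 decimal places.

With known mean μ and an Inverse-Gamma(α, β) prior on σ², the Normal likelihood is conjugate: posterior is Inv-Gamma(α + n/2, β + Σ(xᵢ−μ)²/2).
Posterior: Inv-Gamma(7.2 + 9/2, 5.0 + 71.958/2) = Inv-Gamma(11.70, 40.9790).
E[σ²|data] = β/(α−1) = 40.9790/10.70 = 3.8298.

3.8298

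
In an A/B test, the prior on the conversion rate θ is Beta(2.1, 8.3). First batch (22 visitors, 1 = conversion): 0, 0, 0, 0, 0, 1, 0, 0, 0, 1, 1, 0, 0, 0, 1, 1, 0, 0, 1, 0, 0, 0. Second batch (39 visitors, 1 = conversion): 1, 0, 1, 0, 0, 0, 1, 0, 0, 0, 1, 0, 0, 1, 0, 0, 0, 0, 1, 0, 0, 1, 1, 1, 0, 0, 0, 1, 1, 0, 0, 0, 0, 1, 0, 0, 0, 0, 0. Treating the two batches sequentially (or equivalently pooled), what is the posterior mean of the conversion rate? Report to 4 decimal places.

0.2815

The Beta prior is conjugate to a Binomial/Bernoulli likelihood; the update adds successes to α and failures to β.
After batch 1: Beta(2.1+6, 8.3+16) = Beta(8.1, 24.3).
After batch 2: Beta(8.1+12, 24.3+27) = Beta(20.1, 51.3).
Posterior mean = α/(α+β) = 20.1/71.4 = 0.2815.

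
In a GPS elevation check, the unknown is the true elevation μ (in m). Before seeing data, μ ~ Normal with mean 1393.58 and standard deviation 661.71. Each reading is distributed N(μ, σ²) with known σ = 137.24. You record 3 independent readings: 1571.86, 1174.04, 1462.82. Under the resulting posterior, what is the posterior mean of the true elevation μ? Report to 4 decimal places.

1402.7748

For Normal data with known variance σ², a Normal(μ₀, σ₀²) prior on μ is conjugate. Posterior precision = 1/σ₀² + n/σ²; posterior mean is the precision-weighted average of μ₀ and x̄.
Σxᵢ = 1571.86 + 1174.04 + 1462.82 = 4208.72, so n·x̄ = 4208.72.
σ₀² = 661.71² = 437860.1241, σ² = 137.24² = 18834.8176; σ² + n·σ₀² = 18834.8176 + 3·437860.1241 = 1332415.1899.
Posterior mean = (μ₀/σ₀² + n·x̄/σ²)/(1/σ₀² + n/σ²) = (σ²·μ₀ + σ₀²·n·x̄)/(σ² + n·σ₀²) = (18834.8176·1393.58 + 437860.1241·4208.72)/1332415.1899 = 1869078486.61316/1332415.1899 = 1402.7748.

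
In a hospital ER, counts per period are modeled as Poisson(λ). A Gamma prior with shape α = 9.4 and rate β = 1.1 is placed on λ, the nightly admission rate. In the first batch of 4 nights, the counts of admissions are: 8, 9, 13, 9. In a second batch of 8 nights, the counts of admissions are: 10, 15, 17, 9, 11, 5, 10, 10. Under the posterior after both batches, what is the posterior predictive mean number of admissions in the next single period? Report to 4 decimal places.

10.3359

With a Gamma(shape α, rate β) prior, the Poisson likelihood is conjugate: the posterior is Gamma(α + ΣXᵢ, β + n).
Batch 1: sum of counts S = 39 over n = 4 nights.
After batch 1: Gamma(α+S, β+n) = Gamma(9.4+39, 1.1+4) = Gamma(48.4, 5.1).
Batch 2: sum of counts S = 87 over n = 8 nights.
After batch 2: Gamma(α+S, β+n) = Gamma(48.4+87, 5.1+8) = Gamma(135.4, 13.1).
The predictive distribution for one future period is NegBinom with mean α/β = 10.3359.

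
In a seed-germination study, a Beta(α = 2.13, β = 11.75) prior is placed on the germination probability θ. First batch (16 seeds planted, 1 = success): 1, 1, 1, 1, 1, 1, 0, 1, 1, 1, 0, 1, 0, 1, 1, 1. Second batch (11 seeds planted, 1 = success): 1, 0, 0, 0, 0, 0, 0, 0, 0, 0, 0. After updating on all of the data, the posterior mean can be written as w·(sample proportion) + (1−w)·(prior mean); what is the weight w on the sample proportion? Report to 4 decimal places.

The Beta prior is conjugate to a Binomial/Bernoulli likelihood; the update adds successes to α and failures to β.
Total number of seeds planted: n = 16 + 11 = 27.
Posterior mean = (α₀+k)/(α₀+β₀+n) = [n/(α₀+β₀+n)]·(k/n) + [(α₀+β₀)/(α₀+β₀+n)]·α₀/(α₀+β₀), so only n and the prior enter the weight.
The weight on the data is w = n/(α₀+β₀+n) = 27/(2.13+11.75+27) = 27/40.88 = 0.6605.

0.6605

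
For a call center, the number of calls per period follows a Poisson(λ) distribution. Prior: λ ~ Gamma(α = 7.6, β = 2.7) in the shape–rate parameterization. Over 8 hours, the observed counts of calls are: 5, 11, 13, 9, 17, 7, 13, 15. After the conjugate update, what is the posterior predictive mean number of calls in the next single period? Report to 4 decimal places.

With a Gamma(shape α, rate β) prior, the Poisson likelihood is conjugate: the posterior is Gamma(α + ΣXᵢ, β + n).
Sum of counts S = 90 over n = 8 hours.
Posterior: Gamma(α+S, β+n) = Gamma(7.6+90, 2.7+8) = Gamma(97.6, 10.7).
The predictive distribution for one future period is NegBinom with mean α/β = 9.1215.

9.1215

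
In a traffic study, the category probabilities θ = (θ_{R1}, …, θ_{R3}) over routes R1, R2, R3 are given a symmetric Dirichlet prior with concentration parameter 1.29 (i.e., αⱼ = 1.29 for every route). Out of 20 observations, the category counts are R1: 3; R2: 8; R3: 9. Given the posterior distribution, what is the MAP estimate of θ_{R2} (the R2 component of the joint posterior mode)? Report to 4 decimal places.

The Dirichlet prior is conjugate to the Multinomial likelihood: each posterior αⱼ = prior αⱼ + observed count nⱼ.
Posterior concentration: (4.29, 9.29, 10.29), total = 23.87.
Joint mode component: (α_{R2}−1)/(Σα−K) = 8.29/20.87 = 0.3972.

0.3972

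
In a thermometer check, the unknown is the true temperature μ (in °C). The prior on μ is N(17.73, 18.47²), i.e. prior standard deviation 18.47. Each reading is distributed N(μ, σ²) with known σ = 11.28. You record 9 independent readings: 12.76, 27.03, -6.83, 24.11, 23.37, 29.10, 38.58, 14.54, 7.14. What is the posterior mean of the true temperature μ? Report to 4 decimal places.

18.8214

For Normal data with known variance σ², a Normal(μ₀, σ₀²) prior on μ is conjugate. Posterior precision = 1/σ₀² + n/σ²; posterior mean is the precision-weighted average of μ₀ and x̄.
Σxᵢ = 12.76 + 27.03 + (-6.83) + 24.11 + 23.37 + 29.10 + 38.58 + 14.54 + 7.14 = 169.8, so n·x̄ = 169.8.
σ₀² = 18.47² = 341.1409, σ² = 11.28² = 127.2384; σ² + n·σ₀² = 127.2384 + 9·341.1409 = 3197.5065.
Posterior mean = (μ₀/σ₀² + n·x̄/σ²)/(1/σ₀² + n/σ²) = (σ²·μ₀ + σ₀²·n·x̄)/(σ² + n·σ₀²) = (127.2384·17.73 + 341.1409·169.8)/3197.5065 = 60181.661652/3197.5065 = 18.8214.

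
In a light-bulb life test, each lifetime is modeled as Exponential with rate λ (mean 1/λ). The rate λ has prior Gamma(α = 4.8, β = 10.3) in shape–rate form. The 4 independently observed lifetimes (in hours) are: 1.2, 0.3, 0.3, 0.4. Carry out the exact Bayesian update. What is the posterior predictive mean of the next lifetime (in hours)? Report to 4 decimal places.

With a Gamma(shape α, rate β) prior on the exponential rate λ, the posterior after n observations with total T = Σxᵢ is Gamma(α+n, β+T).
Sum of observations T = 2.2 hours; n = 4.
Posterior: Gamma(4.8+4, 10.3+2.2) = Gamma(8.8, 12.5).
The predictive distribution for the next observation is Lomax; its mean is β/(α−1) = 12.5/7.8 = 1.6026.

1.6026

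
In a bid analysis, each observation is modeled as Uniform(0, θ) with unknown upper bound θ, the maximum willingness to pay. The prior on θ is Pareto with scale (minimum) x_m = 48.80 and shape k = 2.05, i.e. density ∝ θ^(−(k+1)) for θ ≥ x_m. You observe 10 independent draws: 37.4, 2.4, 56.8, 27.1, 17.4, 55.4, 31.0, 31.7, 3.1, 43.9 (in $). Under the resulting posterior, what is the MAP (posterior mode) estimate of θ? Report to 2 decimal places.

56.80

A Pareto(scale x_m, shape k) prior on the upper bound θ of Uniform(0, θ) is conjugate: posterior is Pareto(max(x_m, max xᵢ), k + n).
Sample maximum = 56.8; prior scale x_m = 48.80 → posterior scale = max = 56.80.
Posterior shape = 2.05 + 10 = 12.05.
The Pareto density is decreasing on [x_m, ∞), so the mode is x_m = 56.80.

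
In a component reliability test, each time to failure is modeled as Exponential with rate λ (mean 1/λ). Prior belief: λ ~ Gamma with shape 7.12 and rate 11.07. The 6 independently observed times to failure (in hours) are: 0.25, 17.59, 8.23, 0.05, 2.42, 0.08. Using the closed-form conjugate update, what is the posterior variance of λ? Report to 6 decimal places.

0.008329

With a Gamma(shape α, rate β) prior on the exponential rate λ, the posterior after n observations with total T = Σxᵢ is Gamma(α+n, β+T).
Sum of observations T = 28.62 hours; n = 6.
Posterior: Gamma(7.12+6, 11.07+28.62) = Gamma(13.12, 39.69).
Var = α/β² = 0.008329.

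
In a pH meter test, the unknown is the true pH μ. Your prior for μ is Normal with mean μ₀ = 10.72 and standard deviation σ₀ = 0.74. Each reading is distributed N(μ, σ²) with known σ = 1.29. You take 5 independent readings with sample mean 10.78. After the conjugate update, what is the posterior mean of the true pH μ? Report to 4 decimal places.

10.7573

For Normal data with known variance σ², a Normal(μ₀, σ₀²) prior on μ is conjugate. Posterior precision = 1/σ₀² + n/σ²; posterior mean is the precision-weighted average of μ₀ and x̄.
n·x̄ = 5·10.78 = 53.9.
σ₀² = 0.74² = 0.5476, σ² = 1.29² = 1.6641; σ² + n·σ₀² = 1.6641 + 5·0.5476 = 4.4021.
Posterior mean = (μ₀/σ₀² + n·x̄/σ²)/(1/σ₀² + n/σ²) = (σ²·μ₀ + σ₀²·n·x̄)/(σ² + n·σ₀²) = (1.6641·10.72 + 0.5476·53.9)/4.4021 = 47.354792/4.4021 = 10.7573.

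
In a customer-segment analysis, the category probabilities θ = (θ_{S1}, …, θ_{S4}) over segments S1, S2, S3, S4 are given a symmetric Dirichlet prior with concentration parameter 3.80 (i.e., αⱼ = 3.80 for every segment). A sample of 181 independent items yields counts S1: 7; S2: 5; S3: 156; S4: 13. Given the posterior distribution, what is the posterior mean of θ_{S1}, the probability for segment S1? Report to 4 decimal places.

0.0550

The Dirichlet prior is conjugate to the Multinomial likelihood: each posterior αⱼ = prior αⱼ + observed count nⱼ.
Posterior concentration: (10.80, 8.80, 159.80, 16.80), total = 196.20.
E[θ_{S1}|data] = α_{S1}/Σα = 10.80/196.20 = 0.0550.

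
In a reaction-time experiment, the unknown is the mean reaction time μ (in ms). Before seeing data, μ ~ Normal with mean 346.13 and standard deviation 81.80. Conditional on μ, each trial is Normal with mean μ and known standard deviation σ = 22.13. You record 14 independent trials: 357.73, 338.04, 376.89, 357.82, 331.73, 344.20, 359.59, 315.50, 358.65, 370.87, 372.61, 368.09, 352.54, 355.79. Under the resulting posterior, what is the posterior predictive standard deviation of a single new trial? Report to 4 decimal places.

For Normal data with known variance σ², a Normal(μ₀, σ₀²) prior on μ is conjugate. Posterior precision = 1/σ₀² + n/σ²; posterior mean is the precision-weighted average of μ₀ and x̄.
σ₀² = 81.80² = 6691.24, σ² = 22.13² = 489.7369; σ² + n·σ₀² = 489.7369 + 14·6691.24 = 94167.0969.
Posterior precision = 1/σ₀² + n/σ² = 1/6691.24 + 14/489.7369 = (σ² + n·σ₀²)/(σ₀²σ²) = 94167.0969/(6691.24·489.7369); posterior variance σₙ² = σ₀²σ²/(σ² + n·σ₀²) = 6691.24·489.7369/94167.0969 = 34.799280.
Predictive variance for one new observation = σₙ² + σ² = 6691.24·489.7369/94167.0969 + 489.7369 = σ²·(σ₀² + 94167.0969)/94167.0969 = 489.7369·100858.3369/94167.0969 = 524.536180; SD = √(489.7369·100858.3369/94167.0969) = 22.9028.

22.9028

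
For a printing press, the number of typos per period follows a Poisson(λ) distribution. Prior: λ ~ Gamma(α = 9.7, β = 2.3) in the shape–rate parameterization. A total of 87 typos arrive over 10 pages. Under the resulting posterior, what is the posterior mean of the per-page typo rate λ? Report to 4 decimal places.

With a Gamma(shape α, rate β) prior, the Poisson likelihood is conjugate: the posterior is Gamma(α + ΣXᵢ, β + n).
Posterior: Gamma(α+S, β+n) = Gamma(9.7+87, 2.3+10) = Gamma(96.7, 12.3).
Posterior mean = α/β = 96.7/12.3 = 7.8618.

7.8618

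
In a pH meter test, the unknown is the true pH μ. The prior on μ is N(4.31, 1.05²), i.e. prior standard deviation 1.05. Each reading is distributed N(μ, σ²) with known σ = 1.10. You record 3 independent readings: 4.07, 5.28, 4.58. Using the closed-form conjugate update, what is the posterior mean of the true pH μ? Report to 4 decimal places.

4.5541

For Normal data with known variance σ², a Normal(μ₀, σ₀²) prior on μ is conjugate. Posterior precision = 1/σ₀² + n/σ²; posterior mean is the precision-weighted average of μ₀ and x̄.
Σxᵢ = 4.07 + 5.28 + 4.58 = 13.93, so n·x̄ = 13.93.
σ₀² = 1.05² = 1.1025, σ² = 1.10² = 1.21; σ² + n·σ₀² = 1.21 + 3·1.1025 = 4.5175.
Posterior mean = (μ₀/σ₀² + n·x̄/σ²)/(1/σ₀² + n/σ²) = (σ²·μ₀ + σ₀²·n·x̄)/(σ² + n·σ₀²) = (1.21·4.31 + 1.1025·13.93)/4.5175 = 20.572925/4.5175 = 4.5541.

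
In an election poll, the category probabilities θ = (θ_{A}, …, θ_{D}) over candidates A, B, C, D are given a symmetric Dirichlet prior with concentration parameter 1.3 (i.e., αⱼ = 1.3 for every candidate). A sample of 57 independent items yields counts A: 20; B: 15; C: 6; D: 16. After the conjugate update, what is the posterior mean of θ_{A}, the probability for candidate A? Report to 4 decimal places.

The Dirichlet prior is conjugate to the Multinomial likelihood: each posterior αⱼ = prior αⱼ + observed count nⱼ.
Posterior concentration: (21.3, 16.3, 7.3, 17.3), total = 62.2.
E[θ_{A}|data] = α_{A}/Σα = 21.3/62.2 = 0.3424.

0.3424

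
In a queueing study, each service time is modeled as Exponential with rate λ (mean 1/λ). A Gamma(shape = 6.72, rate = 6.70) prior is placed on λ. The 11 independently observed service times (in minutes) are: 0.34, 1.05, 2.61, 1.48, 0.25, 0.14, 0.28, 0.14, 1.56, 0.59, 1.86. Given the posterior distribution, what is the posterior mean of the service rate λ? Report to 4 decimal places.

1.0424

With a Gamma(shape α, rate β) prior on the exponential rate λ, the posterior after n observations with total T = Σxᵢ is Gamma(α+n, β+T).
Sum of observations T = 10.30 minutes; n = 11.
Posterior: Gamma(6.72+11, 6.70+10.30) = Gamma(17.72, 17.00).
Posterior mean of λ = α/β = 17.72/17.00 = 1.0424.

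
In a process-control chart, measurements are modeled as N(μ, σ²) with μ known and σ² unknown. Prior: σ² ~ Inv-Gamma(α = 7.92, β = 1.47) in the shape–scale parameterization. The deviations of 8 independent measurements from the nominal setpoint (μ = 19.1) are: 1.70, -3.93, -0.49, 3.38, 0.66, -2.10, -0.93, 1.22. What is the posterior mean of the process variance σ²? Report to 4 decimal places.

With known mean μ and an Inverse-Gamma(α, β) prior on σ², the Normal likelihood is conjugate: posterior is Inv-Gamma(α + n/2, β + Σ(xᵢ−μ)²/2).
Σ(xᵢ−μ)² = (1.70)² + (-3.93)² + (-0.49)² + (3.38)² + (0.66)² + (-2.10)² + (-0.93)² + (1.22)² = 37.1983.
Posterior: Inv-Gamma(7.92 + 8/2, 1.47 + 37.1983/2) = Inv-Gamma(11.92, 20.06915).
E[σ²|data] = β/(α−1) = 20.06915/10.92 = 1.8378.

1.8378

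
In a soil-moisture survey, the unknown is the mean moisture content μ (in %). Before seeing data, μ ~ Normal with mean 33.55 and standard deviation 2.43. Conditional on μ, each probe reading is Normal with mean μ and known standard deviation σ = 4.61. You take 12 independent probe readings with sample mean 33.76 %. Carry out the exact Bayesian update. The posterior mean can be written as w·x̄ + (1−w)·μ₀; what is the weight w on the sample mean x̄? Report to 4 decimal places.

0.7693

For Normal data with known variance σ², a Normal(μ₀, σ₀²) prior on μ is conjugate. Posterior precision = 1/σ₀² + n/σ²; posterior mean is the precision-weighted average of μ₀ and x̄.
σ₀² = 2.43² = 5.9049, σ² = 4.61² = 21.2521. Prior precision 1/σ₀² = 1/5.9049; data precision n/σ² = 12/21.2521.
w = (n/σ²)/(1/σ₀² + n/σ²) = n·σ₀²/(σ² + n·σ₀²) = 12·5.9049/(21.2521 + 12·5.9049) = 70.8588/92.1109 = 0.7693.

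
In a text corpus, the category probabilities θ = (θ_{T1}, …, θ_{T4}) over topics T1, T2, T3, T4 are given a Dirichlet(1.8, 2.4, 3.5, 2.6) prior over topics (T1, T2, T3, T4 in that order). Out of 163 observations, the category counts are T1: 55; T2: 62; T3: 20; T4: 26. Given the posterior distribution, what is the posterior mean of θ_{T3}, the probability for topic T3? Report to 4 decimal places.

0.1356

The Dirichlet prior is conjugate to the Multinomial likelihood: each posterior αⱼ = prior αⱼ + observed count nⱼ.
Posterior concentration: (56.8, 64.4, 23.5, 28.6), total = 173.3.
E[θ_{T3}|data] = α_{T3}/Σα = 23.5/173.3 = 0.1356.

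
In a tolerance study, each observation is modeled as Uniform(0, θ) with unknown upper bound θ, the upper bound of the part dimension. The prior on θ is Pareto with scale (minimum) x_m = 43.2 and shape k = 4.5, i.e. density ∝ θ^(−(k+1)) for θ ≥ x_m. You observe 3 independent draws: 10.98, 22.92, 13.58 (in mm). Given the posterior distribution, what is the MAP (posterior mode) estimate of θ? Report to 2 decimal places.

43.20

A Pareto(scale x_m, shape k) prior on the upper bound θ of Uniform(0, θ) is conjugate: posterior is Pareto(max(x_m, max xᵢ), k + n).
Sample maximum = 22.92; prior scale x_m = 43.2 → posterior scale = max = 43.20.
Posterior shape = 4.5 + 3 = 7.5.
The Pareto density is decreasing on [x_m, ∞), so the mode is x_m = 43.20.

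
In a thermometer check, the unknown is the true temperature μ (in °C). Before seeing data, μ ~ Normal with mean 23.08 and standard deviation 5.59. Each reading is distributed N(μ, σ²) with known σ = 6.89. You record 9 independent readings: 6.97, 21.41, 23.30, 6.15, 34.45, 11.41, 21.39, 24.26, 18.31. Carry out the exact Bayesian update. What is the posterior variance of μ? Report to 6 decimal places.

For Normal data with known variance σ², a Normal(μ₀, σ₀²) prior on μ is conjugate. Posterior precision = 1/σ₀² + n/σ²; posterior mean is the precision-weighted average of μ₀ and x̄.
σ₀² = 5.59² = 31.2481, σ² = 6.89² = 47.4721; σ² + n·σ₀² = 47.4721 + 9·31.2481 = 328.705.
Posterior precision = 1/σ₀² + n/σ² = 1/31.2481 + 9/47.4721 = (σ² + n·σ₀²)/(σ₀²σ²) = 328.705/(31.2481·47.4721); posterior variance σₙ² = σ₀²σ²/(σ² + n·σ₀²) = 31.2481·47.4721/328.705 = 4.512900.

4.512900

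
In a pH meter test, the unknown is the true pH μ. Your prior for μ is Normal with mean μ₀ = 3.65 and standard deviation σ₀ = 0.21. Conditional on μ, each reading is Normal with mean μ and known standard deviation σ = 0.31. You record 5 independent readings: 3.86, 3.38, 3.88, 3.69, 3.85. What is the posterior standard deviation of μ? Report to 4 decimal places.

0.1157

For Normal data with known variance σ², a Normal(μ₀, σ₀²) prior on μ is conjugate. Posterior precision = 1/σ₀² + n/σ²; posterior mean is the precision-weighted average of μ₀ and x̄.
σ₀² = 0.21² = 0.0441, σ² = 0.31² = 0.0961; σ² + n·σ₀² = 0.0961 + 5·0.0441 = 0.3166.
Posterior precision = 1/σ₀² + n/σ² = 1/0.0441 + 5/0.0961 = (σ² + n·σ₀²)/(σ₀²σ²) = 0.3166/(0.0441·0.0961); posterior variance σₙ² = σ₀²σ²/(σ² + n·σ₀²) = 0.0441·0.0961/0.3166 = 0.013386.
Posterior SD = √σₙ² = √(0.0441·0.0961/0.3166) = 0.1157.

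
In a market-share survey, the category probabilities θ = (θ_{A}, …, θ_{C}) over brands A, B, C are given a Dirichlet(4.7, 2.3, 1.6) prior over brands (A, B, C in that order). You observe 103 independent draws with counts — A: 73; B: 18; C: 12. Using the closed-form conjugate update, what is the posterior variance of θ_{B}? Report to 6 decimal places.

0.001322

The Dirichlet prior is conjugate to the Multinomial likelihood: each posterior αⱼ = prior αⱼ + observed count nⱼ.
Posterior concentration: (77.7, 20.3, 13.6), total = 111.6.
Var[θ_j] = α_j(Σα−α_j)/((Σα)²(Σα+1)) = 20.3·91.3/(111.6²·112.6) = 0.001322.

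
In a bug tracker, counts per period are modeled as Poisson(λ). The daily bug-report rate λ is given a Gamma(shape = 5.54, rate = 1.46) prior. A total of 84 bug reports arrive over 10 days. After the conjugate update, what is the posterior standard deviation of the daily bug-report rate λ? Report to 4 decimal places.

0.8257

With a Gamma(shape α, rate β) prior, the Poisson likelihood is conjugate: the posterior is Gamma(α + ΣXᵢ, β + n).
Posterior: Gamma(α+S, β+n) = Gamma(5.54+84, 1.46+10) = Gamma(89.54, 11.46).
SD = √α/β = √89.54/11.46 = 0.8257.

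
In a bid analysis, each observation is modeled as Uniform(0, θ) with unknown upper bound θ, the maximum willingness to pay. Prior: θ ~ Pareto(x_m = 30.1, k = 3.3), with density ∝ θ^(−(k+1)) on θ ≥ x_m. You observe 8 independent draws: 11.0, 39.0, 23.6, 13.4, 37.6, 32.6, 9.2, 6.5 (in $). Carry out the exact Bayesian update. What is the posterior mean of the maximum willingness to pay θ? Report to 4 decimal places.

A Pareto(scale x_m, shape k) prior on the upper bound θ of Uniform(0, θ) is conjugate: posterior is Pareto(max(x_m, max xᵢ), k + n).
Sample maximum = 39.0; prior scale x_m = 30.1 → posterior scale = max = 39.0.
Posterior shape = 3.3 + 8 = 11.3.
E[θ|data] = k·x_m/(k−1) = 11.3·39.0/10.3 = 42.7864.

42.7864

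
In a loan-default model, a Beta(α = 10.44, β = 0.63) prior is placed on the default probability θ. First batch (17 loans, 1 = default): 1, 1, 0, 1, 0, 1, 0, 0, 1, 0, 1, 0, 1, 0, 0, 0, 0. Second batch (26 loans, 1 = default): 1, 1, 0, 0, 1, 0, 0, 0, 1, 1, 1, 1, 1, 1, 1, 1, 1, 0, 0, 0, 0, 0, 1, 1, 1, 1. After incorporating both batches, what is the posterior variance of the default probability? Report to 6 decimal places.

The Beta prior is conjugate to a Binomial/Bernoulli likelihood; the update adds successes to α and failures to β.
After batch 1: Beta(10.44+7, 0.63+10) = Beta(17.44, 10.63).
After batch 2: Beta(17.44+16, 10.63+10) = Beta(33.44, 20.63).
Var = αβ/((α+β)²(α+β+1)) = 33.44·20.63/(54.07²·55.07) = 0.004285.

0.004285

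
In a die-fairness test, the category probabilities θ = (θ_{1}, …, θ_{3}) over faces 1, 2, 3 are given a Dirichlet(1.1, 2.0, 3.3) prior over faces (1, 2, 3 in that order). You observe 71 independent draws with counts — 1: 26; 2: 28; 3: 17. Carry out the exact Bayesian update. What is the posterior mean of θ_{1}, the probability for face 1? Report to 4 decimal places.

0.3501

The Dirichlet prior is conjugate to the Multinomial likelihood: each posterior αⱼ = prior αⱼ + observed count nⱼ.
Posterior concentration: (27.1, 30.0, 20.3), total = 77.4.
E[θ_{1}|data] = α_{1}/Σα = 27.1/77.4 = 0.3501.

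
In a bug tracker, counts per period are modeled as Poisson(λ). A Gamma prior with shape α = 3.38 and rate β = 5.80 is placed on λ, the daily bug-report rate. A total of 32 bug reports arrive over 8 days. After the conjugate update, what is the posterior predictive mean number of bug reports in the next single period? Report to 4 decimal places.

2.5638

With a Gamma(shape α, rate β) prior, the Poisson likelihood is conjugate: the posterior is Gamma(α + ΣXᵢ, β + n).
Posterior: Gamma(α+S, β+n) = Gamma(3.38+32, 5.80+8) = Gamma(35.38, 13.80).
The predictive distribution for one future period is NegBinom with mean α/β = 2.5638.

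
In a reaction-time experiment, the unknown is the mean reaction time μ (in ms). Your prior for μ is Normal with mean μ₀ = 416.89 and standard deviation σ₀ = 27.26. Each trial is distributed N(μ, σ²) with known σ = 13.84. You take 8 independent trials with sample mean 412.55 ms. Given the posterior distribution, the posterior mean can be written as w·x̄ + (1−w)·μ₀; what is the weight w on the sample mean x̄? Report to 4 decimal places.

For Normal data with known variance σ², a Normal(μ₀, σ₀²) prior on μ is conjugate. Posterior precision = 1/σ₀² + n/σ²; posterior mean is the precision-weighted average of μ₀ and x̄.
σ₀² = 27.26² = 743.1076, σ² = 13.84² = 191.5456. Prior precision 1/σ₀² = 1/743.1076; data precision n/σ² = 8/191.5456.
w = (n/σ²)/(1/σ₀² + n/σ²) = n·σ₀²/(σ² + n·σ₀²) = 8·743.1076/(191.5456 + 8·743.1076) = 5944.8608/6136.4064 = 0.9688.

0.9688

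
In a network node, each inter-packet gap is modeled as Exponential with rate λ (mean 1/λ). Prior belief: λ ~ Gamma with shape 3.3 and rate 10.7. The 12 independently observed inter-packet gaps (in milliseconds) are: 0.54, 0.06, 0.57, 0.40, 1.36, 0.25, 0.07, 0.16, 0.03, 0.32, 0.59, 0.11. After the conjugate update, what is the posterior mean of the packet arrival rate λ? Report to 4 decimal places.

With a Gamma(shape α, rate β) prior on the exponential rate λ, the posterior after n observations with total T = Σxᵢ is Gamma(α+n, β+T).
Sum of observations T = 4.46 milliseconds; n = 12.
Posterior: Gamma(3.3+12, 10.7+4.46) = Gamma(15.3, 15.16).
Posterior mean of λ = α/β = 15.3/15.16 = 1.0092.

1.0092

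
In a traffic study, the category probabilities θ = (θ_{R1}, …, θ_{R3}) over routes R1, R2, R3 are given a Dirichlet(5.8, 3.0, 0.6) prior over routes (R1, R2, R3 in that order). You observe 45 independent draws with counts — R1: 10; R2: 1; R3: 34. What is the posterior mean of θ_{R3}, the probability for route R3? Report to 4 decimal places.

0.6360

The Dirichlet prior is conjugate to the Multinomial likelihood: each posterior αⱼ = prior αⱼ + observed count nⱼ.
Posterior concentration: (15.8, 4.0, 34.6), total = 54.4.
E[θ_{R3}|data] = α_{R3}/Σα = 34.6/54.4 = 0.6360.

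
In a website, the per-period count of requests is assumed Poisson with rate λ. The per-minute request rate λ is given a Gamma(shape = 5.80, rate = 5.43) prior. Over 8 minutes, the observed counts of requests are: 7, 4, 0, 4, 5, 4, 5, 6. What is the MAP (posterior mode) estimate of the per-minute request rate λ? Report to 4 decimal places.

2.9635

With a Gamma(shape α, rate β) prior, the Poisson likelihood is conjugate: the posterior is Gamma(α + ΣXᵢ, β + n).
Sum of counts S = 35 over n = 8 minutes.
Posterior: Gamma(α+S, β+n) = Gamma(5.80+35, 5.43+8) = Gamma(40.80, 13.43).
Mode of Gamma(α,β) for α≥1 is (α−1)/β = 39.80/13.43 = 2.9635.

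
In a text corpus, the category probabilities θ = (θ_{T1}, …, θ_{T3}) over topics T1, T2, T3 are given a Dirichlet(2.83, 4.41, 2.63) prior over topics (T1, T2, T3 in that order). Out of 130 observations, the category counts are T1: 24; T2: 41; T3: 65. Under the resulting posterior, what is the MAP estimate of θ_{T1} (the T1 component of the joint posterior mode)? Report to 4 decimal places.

The Dirichlet prior is conjugate to the Multinomial likelihood: each posterior αⱼ = prior αⱼ + observed count nⱼ.
Posterior concentration: (26.83, 45.41, 67.63), total = 139.87.
Joint mode component: (α_{T1}−1)/(Σα−K) = 25.83/136.87 = 0.1887.

0.1887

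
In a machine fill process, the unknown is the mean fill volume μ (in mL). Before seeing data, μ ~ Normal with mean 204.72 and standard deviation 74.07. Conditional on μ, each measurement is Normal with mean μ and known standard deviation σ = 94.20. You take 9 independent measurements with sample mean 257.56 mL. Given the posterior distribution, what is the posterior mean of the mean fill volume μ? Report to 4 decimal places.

249.5106

For Normal data with known variance σ², a Normal(μ₀, σ₀²) prior on μ is conjugate. Posterior precision = 1/σ₀² + n/σ²; posterior mean is the precision-weighted average of μ₀ and x̄.
n·x̄ = 9·257.56 = 2318.04.
σ₀² = 74.07² = 5486.3649, σ² = 94.20² = 8873.64; σ² + n·σ₀² = 8873.64 + 9·5486.3649 = 58250.9241.
Posterior mean = (μ₀/σ₀² + n·x̄/σ²)/(1/σ₀² + n/σ²) = (σ²·μ₀ + σ₀²·n·x̄)/(σ² + n·σ₀²) = (8873.64·204.72 + 5486.3649·2318.04)/58250.9241 = 14534224.873596/58250.9241 = 249.5106.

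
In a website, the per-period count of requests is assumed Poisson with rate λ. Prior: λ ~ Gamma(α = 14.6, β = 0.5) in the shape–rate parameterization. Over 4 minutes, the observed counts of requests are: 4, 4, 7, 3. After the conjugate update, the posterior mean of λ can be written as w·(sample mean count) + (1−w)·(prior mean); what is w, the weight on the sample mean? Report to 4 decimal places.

With a Gamma(shape α, rate β) prior, the Poisson likelihood is conjugate: the posterior is Gamma(α + ΣXᵢ, β + n).
Posterior mean = (α₀+S)/(β₀+n) = [n/(β₀+n)]·(S/n) + [β₀/(β₀+n)]·(α₀/β₀), so only n and β₀ enter the weight.
Weight on data w = n/(β₀+n) = 4/(0.5+4) = 4/4.5 = 0.8889.

0.8889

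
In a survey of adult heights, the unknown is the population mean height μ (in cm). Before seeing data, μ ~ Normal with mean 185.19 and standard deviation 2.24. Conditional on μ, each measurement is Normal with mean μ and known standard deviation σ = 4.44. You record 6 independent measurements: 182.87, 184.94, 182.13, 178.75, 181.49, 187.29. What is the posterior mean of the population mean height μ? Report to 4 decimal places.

For Normal data with known variance σ², a Normal(μ₀, σ₀²) prior on μ is conjugate. Posterior precision = 1/σ₀² + n/σ²; posterior mean is the precision-weighted average of μ₀ and x̄.
Σxᵢ = 182.87 + 184.94 + 182.13 + 178.75 + 181.49 + 187.29 = 1097.47, so n·x̄ = 1097.47.
σ₀² = 2.24² = 5.0176, σ² = 4.44² = 19.7136; σ² + n·σ₀² = 19.7136 + 6·5.0176 = 49.8192.
Posterior mean = (μ₀/σ₀² + n·x̄/σ²)/(1/σ₀² + n/σ²) = (σ²·μ₀ + σ₀²·n·x̄)/(σ² + n·σ₀²) = (19.7136·185.19 + 5.0176·1097.47)/49.8192 = 9157.427056/49.8192 = 183.8132.

183.8132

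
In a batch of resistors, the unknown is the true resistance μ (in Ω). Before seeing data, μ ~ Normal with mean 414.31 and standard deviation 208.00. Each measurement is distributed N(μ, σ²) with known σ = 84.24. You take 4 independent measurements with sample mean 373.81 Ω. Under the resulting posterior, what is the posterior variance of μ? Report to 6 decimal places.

1704.211094

For Normal data with known variance σ², a Normal(μ₀, σ₀²) prior on μ is conjugate. Posterior precision = 1/σ₀² + n/σ²; posterior mean is the precision-weighted average of μ₀ and x̄.
σ₀² = 208.00² = 43264, σ² = 84.24² = 7096.3776; σ² + n·σ₀² = 7096.3776 + 4·43264 = 180152.3776.
Posterior precision = 1/σ₀² + n/σ² = 1/43264 + 4/7096.3776 = (σ² + n·σ₀²)/(σ₀²σ²) = 180152.3776/(43264·7096.3776); posterior variance σₙ² = σ₀²σ²/(σ² + n·σ₀²) = 43264·7096.3776/180152.3776 = 1704.211094.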